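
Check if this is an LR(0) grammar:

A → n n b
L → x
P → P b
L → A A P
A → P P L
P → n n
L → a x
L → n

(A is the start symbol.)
No. Shift-reduce conflict between [P → n n .] and [A → n n . b]

Augment with A' → A and build the canonical LR(0) collection (I0 = CLOSURE({[A' → . A]}), then GOTO on every symbol after a dot until no new states appear). It has 18 states:
  I0: { [A → . P P L], [A → . n n b], [A' → . A], [P → . P b], [P → . n n] }  — shift
  I1: { [A' → A .] }  — accept
  I2: { [A → P . P L], [P → . P b], [P → . n n], [P → P . b] }  — shift
  I3: { [A → n . n b], [P → n . n] }  — shift
  I4: { [A → n n . b], [P → n n .] }  — shift, reduce
  I5: { [A → n n b .] }  — reduce
  I6: { [A → . P P L], [A → . n n b], [A → P P . L], [L → . A A P], [L → . a x], [L → . n], [L → . x], [P → . P b], [P → . n n], [P → P . b] }  — shift
  I7: { [P → P b .] }  — reduce
  I8: { [P → n . n] }  — shift
  I9: { [P → n n .] }  — reduce
  I10: { [A → . P P L], [A → . n n b], [L → A . A P], [P → . P b], [P → . n n] }  — shift
  I11: { [A → P P L .] }  — reduce
  I12: { [L → a . x] }  — shift
  I13: { [A → n . n b], [L → n .], [P → n . n] }  — shift, reduce
  I14: { [L → x .] }  — reduce
  I15: { [L → a x .] }  — reduce
  I16: { [L → A A . P], [P → . P b], [P → . n n] }  — shift
  I17: { [L → A A P .], [P → P . b] }  — shift, reduce

Conflict in state I4:
  Shift-reduce conflict between [P → n n .] and [A → n n . b]
So the grammar is NOT LR(0).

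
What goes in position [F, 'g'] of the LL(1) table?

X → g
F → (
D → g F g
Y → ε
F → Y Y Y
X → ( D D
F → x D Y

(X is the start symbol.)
To find M[F, 'g'], we find productions for F where 'g' is in the predict set (PREDICT(N → α) = (FIRST(α) \ {ε}) ∪ (FOLLOW(N) if α ⇒* ε)).

Relevant sets:
  FIRST(Y) = { ε }
  FOLLOW(F) = { 'g' }

F → (: PREDICT = { '(' }
F → Y Y Y: PREDICT = { 'g' }
  'g' is in predict set, so this production goes in M[F, 'g']
F → x D Y: PREDICT = { 'x' }

M[F, 'g'] = F → Y Y Y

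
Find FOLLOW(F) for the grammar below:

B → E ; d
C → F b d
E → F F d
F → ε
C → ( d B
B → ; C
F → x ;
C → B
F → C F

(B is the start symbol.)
To compute FOLLOW(F), find every occurrence of F on a right-hand side N → α F β: add FIRST(β) \ {ε}, and if β is empty or nullable also add FOLLOW(N). Iterate to a fixed point.

In C → F b d: F is followed by b d, add FIRST(b d) \ {ε} = { 'b' }
In E → F F d: F is followed by F d, add FIRST(F d) \ {ε} = { '(', ';', 'b', 'd', 'x' }
In E → F F d: F is followed by d, add FIRST(d) \ {ε} = { 'd' }
In F → C F: F is at the end; this adds FOLLOW(F) to itself — nothing new

Taking the union: FOLLOW(F) = { '(', ';', 'b', 'd', 'x' }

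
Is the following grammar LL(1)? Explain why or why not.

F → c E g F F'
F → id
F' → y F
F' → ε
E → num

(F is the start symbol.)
No. Predict set conflict for F': { 'y' }

A grammar is LL(1) if for each non-terminal N with multiple productions, the predict sets of those productions are pairwise disjoint, where PREDICT(N → α) = (FIRST(α) \ {ε}) ∪ (FOLLOW(N) if α ⇒* ε).

Relevant sets:
  FOLLOW(F') = { $, 'y' }

For F:
  PREDICT(F → c E g F F') = { 'c' }
  PREDICT(F → id) = { 'id' }
For F':
  PREDICT(F' → y F) = { 'y' }
  PREDICT(F' → ε) = { $, 'y' }
E has a single production, so nothing to check there.

Conflict found: Predict set conflict for F': { 'y' }
The grammar is NOT LL(1).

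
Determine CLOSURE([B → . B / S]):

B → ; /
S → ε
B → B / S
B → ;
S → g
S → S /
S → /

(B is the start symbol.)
{ [B → . ; /], [B → . ;], [B → . B / S] }

Start with: [B → . B / S]
  [B → . B / S] has the dot before B: add [B → . ; /], [B → . ;]
No further items can be added.

CLOSURE = { [B → . ; /], [B → . ;], [B → . B / S] }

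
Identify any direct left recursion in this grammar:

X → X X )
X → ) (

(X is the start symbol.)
Yes, X is left-recursive

Direct left recursion occurs when N → N α for some non-terminal N (the right-hand side begins with the left-hand side itself).

X → X X ): LEFT RECURSIVE (starts with X)
X → ) (: starts with ')'

The grammar has direct left recursion on: X.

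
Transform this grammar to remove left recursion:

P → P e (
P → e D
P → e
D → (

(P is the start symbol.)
P is directly left-recursive. The standard transformation for
  A → A α₁ | ... | A α_m | β₁ | ... | β_n
is
  A  → β₁ A' | ... | β_n A'
  A' → α₁ A' | ... | α_m A' | ε

P → e D becomes P → e D P'
P → e becomes P → e P'
P → P e ( becomes P' → e ( P'
Add P' → ε

Productions for other non-terminals are unchanged:
  D → (

Resulting grammar:
P → e D P'
P → e P'
P' → e ( P'
P' → ε
D → (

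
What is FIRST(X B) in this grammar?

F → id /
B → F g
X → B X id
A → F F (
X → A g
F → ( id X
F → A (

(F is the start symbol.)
{ '(', 'id' }

FIRST sets of the non-terminals involved (from the grammar, by fixed-point iteration):
  FIRST(X) = { '(', 'id' }

To compute FIRST(X B), process the symbols left to right:
Symbol X is a non-terminal. Add FIRST(X) \ {ε} = { '(', 'id' }
X is not nullable (ε ∉ FIRST(X)), so stop here.
FIRST(X B) = { '(', 'id' }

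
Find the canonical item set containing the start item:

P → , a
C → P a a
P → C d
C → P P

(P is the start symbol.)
{ [C → . P P], [C → . P a a], [P → . , a], [P → . C d], [P' → . P] }

First, augment the grammar with P' → P
I₀ = CLOSURE({ [P' → . P] }):
  [P' → . P] has the dot before P: add [P → . , a], [P → . C d]
  [P → . C d] has the dot before C: add [C → . P a a], [C → . P P]
No further items can be added.

I₀ = { [C → . P P], [C → . P a a], [P → . , a], [P → . C d], [P' → . P] }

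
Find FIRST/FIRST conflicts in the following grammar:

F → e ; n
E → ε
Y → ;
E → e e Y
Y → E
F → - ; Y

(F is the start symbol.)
A FIRST/FIRST conflict occurs when two productions N → α and N → β for the same non-terminal have FIRST(α) ∩ FIRST(β) ≠ ∅ (with ε ∈ FIRST of a nullable right-hand side, so two nullable alternatives also conflict).

FIRST sets of the non-terminals at (or reachable through a nullable prefix from) the front of some alternative:
  FIRST(E) = { 'e', ε }

Productions for F:
  F → e ; n: FIRST = { 'e' }
  F → - ; Y: FIRST = { '-' }
Productions for E:
  E → ε: FIRST = { ε }
  E → e e Y: FIRST = { 'e' }
Productions for Y:
  Y → ;: FIRST = { ';' }
  Y → E: FIRST = { 'e', ε }

All alternatives of each non-terminal have pairwise disjoint FIRST sets.

Answer: No FIRST/FIRST conflicts.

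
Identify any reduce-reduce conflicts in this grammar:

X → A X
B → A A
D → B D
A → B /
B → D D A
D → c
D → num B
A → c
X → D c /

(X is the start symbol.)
Yes — I5: [A → c .] vs [D → c .]; I15: [A → c .] vs [D → c .]

Augment with X' → X and build the canonical LR(0) collection (I0 = CLOSURE({[X' → . X]}), then GOTO on every symbol after a dot until no new states appear). It has 19 states:
  I0: { [A → . B /], [A → . c], [B → . A A], [B → . D D A], [D → . B D], [D → . c], [D → . num B], [X → . A X], [X → . D c /], [X' → . X] }  — shift
  I1: { [A → . B /], [A → . c], [B → . A A], [B → . D D A], [B → A . A], [D → . B D], [D → . c], [D → . num B], [X → . A X], [X → . D c /], [X → A . X] }  — shift
  I2: { [A → . B /], [A → . c], [A → B . /], [B → . A A], [B → . D D A], [D → . B D], [D → . c], [D → . num B], [D → B . D] }  — shift
  I3: { [A → . B /], [A → . c], [B → . A A], [B → . D D A], [B → D . D A], [D → . B D], [D → . c], [D → . num B], [X → D . c /] }  — shift
  I4: { [X' → X .] }  — accept
  I5: { [A → c .], [D → c .] }  — 2 reduces
  I6: { [A → . B /], [A → . c], [B → . A A], [B → . D D A], [D → . B D], [D → . c], [D → . num B], [D → num . B] }  — shift
  I7: { [A → . B /], [A → . c], [B → . A A], [B → . D D A], [B → A . A], [D → . B D], [D → . c], [D → . num B] }  — shift
  I8: { [A → . B /], [A → . c], [A → B . /], [B → . A A], [B → . D D A], [D → . B D], [D → . c], [D → . num B], [D → B . D], [D → num B .] }  — shift, reduce
  I9: { [A → . B /], [A → . c], [B → . A A], [B → . D D A], [B → D . D A], [D → . B D], [D → . c], [D → . num B] }  — shift
  I10: { [A → . B /], [A → . c], [B → . A A], [B → . D D A], [B → D . D A], [B → D D . A], [D → . B D], [D → . c], [D → . num B] }  — shift
  I11: { [A → . B /], [A → . c], [B → . A A], [B → . D D A], [B → A . A], [B → D D A .], [D → . B D], [D → . c], [D → . num B] }  — shift, reduce
  I12: { [A → . B /], [A → . c], [B → . A A], [B → . D D A], [B → A . A], [B → A A .], [D → . B D], [D → . c], [D → . num B] }  — shift, reduce
  I13: { [A → B / .] }  — reduce
  I14: { [A → . B /], [A → . c], [B → . A A], [B → . D D A], [B → D . D A], [D → . B D], [D → . c], [D → . num B], [D → B D .] }  — shift, reduce
  I15: { [A → c .], [D → c .], [X → D c . /] }  — shift, 2 reduces
  I16: { [X → D c / .] }  — reduce
  I17: { [A → . B /], [A → . c], [B → . A A], [B → . D D A], [B → A . A], [B → A A .], [D → . B D], [D → . c], [D → . num B], [X → . A X], [X → . D c /], [X → A . X] }  — shift, reduce
  I18: { [X → A X .] }  — reduce

I5 contains complete items [A → c .], [D → c .] — reduce-reduce conflict.
I15 contains complete items [A → c .], [D → c .] — reduce-reduce conflict.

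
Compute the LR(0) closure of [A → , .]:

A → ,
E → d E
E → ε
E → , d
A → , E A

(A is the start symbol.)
{ [A → , .] }

Start with: [A → , .]
The dot is at the end, so nothing is added.

CLOSURE = { [A → , .] }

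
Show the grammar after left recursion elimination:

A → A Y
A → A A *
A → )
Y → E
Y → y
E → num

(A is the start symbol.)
A → ) A'
A' → Y A'
A' → A * A'
A' → ε
Y → E
Y → y
E → num

A is directly left-recursive. The standard transformation for
  A → A α₁ | ... | A α_m | β₁ | ... | β_n
is
  A  → β₁ A' | ... | β_n A'
  A' → α₁ A' | ... | α_m A' | ε

A → ) becomes A → ) A'
A → A Y becomes A' → Y A'
A → A A * becomes A' → A * A'
Add A' → ε

Productions for other non-terminals are unchanged:
  Y → E
  Y → y
  E → num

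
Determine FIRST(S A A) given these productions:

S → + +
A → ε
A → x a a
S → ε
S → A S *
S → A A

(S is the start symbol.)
{ '*', '+', 'x', ε }

FIRST sets of the non-terminals involved (from the grammar, by fixed-point iteration):
  FIRST(S) = { '*', '+', 'x', ε }
  FIRST(A) = { 'x', ε }

To compute FIRST(S A A), process the symbols left to right:
Symbol S is a non-terminal. Add FIRST(S) \ {ε} = { '*', '+', 'x' }
S is nullable (ε ∈ FIRST(S)), continue to the next symbol.
Symbol A is a non-terminal. Add FIRST(A) \ {ε} = { 'x' }
A is nullable (ε ∈ FIRST(A)), continue to the next symbol.
Symbol A is a non-terminal. Add FIRST(A) \ {ε} = { 'x' }
A is nullable (ε ∈ FIRST(A)), continue to the next symbol.
All symbols are nullable, so ε is in the result.
FIRST(S A A) = { '*', '+', 'x', ε }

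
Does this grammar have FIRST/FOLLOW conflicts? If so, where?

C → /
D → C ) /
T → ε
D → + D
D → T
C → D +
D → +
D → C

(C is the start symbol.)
Yes. D → C ')' '/' with FOLLOW(D) on { '+' }; D → '+' D with FOLLOW(D) on { '+' }; D → '+' with FOLLOW(D) on { '+' }; D → C with FOLLOW(D) on { '+' }

A FIRST/FOLLOW conflict occurs when a non-terminal N has a nullable alternative N → β (β ⇒* ε) and another alternative N → α with FIRST(α) ∩ FOLLOW(N) ≠ ∅: on such a lookahead the parser cannot decide between expanding α and letting N vanish via β.

Nullable non-terminals: D, T.
FIRST sets used below: FIRST(C) = { '+', '/' }, FIRST(T) = { ε }

D: nullable alternative(s) D → T; FOLLOW(D) = { '+' }
  D → C ) /: FIRST \ {ε} = { '+', '/' } — overlaps FOLLOW(D) on { '+' }: CONFLICT
  D → + D: FIRST \ {ε} = { '+' } — overlaps FOLLOW(D) on { '+' }: CONFLICT
  D → T: FIRST \ {ε} = { } — this is the only nullable alternative, skip
  D → +: FIRST \ {ε} = { '+' } — overlaps FOLLOW(D) on { '+' }: CONFLICT
  D → C: FIRST \ {ε} = { '+', '/' } — overlaps FOLLOW(D) on { '+' }: CONFLICT
T has a nullable alternative but only one production, so nothing to check.

C has no nullable alternative, so no FIRST/FOLLOW check is needed there.

So the grammar has 4 FIRST/FOLLOW conflicts (marked CONFLICT above).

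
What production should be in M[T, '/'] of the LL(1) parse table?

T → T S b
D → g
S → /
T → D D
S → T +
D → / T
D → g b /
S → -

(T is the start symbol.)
To find M[T, '/'], we find productions for T where '/' is in the predict set (PREDICT(N → α) = (FIRST(α) \ {ε}) ∪ (FOLLOW(N) if α ⇒* ε)).

Relevant sets:
  FIRST(T) = { '/', 'g' }
  FIRST(D) = { '/', 'g' }

T → T S b: PREDICT = { '/', 'g' }
  '/' is in predict set, so this production goes in M[T, '/']
T → D D: PREDICT = { '/', 'g' }
  '/' is in predict set, so this production goes in M[T, '/']

M[T, '/'] = T → T S b, T → D D  (a multiply-defined cell — the grammar is not LL(1))

Answer: T → T S b, T → D D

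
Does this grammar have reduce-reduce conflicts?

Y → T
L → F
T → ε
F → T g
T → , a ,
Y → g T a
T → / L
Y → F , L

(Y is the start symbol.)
Augment with Y' → Y and build the canonical LR(0) collection (I0 = CLOSURE({[Y' → . Y]}), then GOTO on every symbol after a dot until no new states appear). It has 17 states:
  I0: { [F → . T g], [T → . , a ,], [T → . / L], [T → .], [Y → . F , L], [Y → . T], [Y → . g T a], [Y' → . Y] }  — shift, reduce
  I1: { [T → , . a ,] }  — shift
  I2: { [F → . T g], [L → . F], [T → . , a ,], [T → . / L], [T → .], [T → / . L] }  — shift, reduce
  I3: { [Y → F . , L] }  — shift
  I4: { [F → T . g], [Y → T .] }  — shift, reduce
  I5: { [Y' → Y .] }  — accept
  I6: { [T → . , a ,], [T → . / L], [T → .], [Y → g . T a] }  — shift, reduce
  I7: { [Y → g T . a] }  — shift
  I8: { [Y → g T a .] }  — reduce
  I9: { [F → T g .] }  — reduce
  I10: { [F → . T g], [L → . F], [T → . , a ,], [T → . / L], [T → .], [Y → F , . L] }  — shift, reduce
  I11: { [L → F .] }  — reduce
  I12: { [Y → F , L .] }  — reduce
  I13: { [F → T . g] }  — shift
  I14: { [T → / L .] }  — reduce
  I15: { [T → , a . ,] }  — shift
  I16: { [T → , a , .] }  — reduce

No state contains more than one complete item.

Answer: No reduce-reduce conflicts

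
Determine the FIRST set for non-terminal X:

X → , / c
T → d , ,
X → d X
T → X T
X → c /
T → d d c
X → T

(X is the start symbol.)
FIRST sets of the other non-terminals involved (by the same procedure, iterated to a fixed point):
  FIRST(T) = { ',', 'c', 'd' }

From X → , / c:
  - ',' is a terminal: add ',' and stop
From X → d X:
  - d is a terminal: add 'd' and stop
From X → c /:
  - c is a terminal: add 'c' and stop
From X → T:
  - T is a non-terminal: add FIRST(T) \ {ε} = { ',', 'c', 'd' }
    T is not nullable, so stop

Collecting: FIRST(X) = { ',', 'c', 'd' }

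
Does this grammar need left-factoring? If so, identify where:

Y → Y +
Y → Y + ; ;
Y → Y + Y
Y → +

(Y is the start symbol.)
Left-factoring is needed when two productions for the same non-terminal
share a common prefix on the right-hand side.

Productions for Y:
  Y → Y +
  Y → Y + ; ;
  Y → Y + Y
  Y → +

Found common prefix 'Y +' in productions for Y

Answer: Yes, Y has productions with common prefix 'Y +'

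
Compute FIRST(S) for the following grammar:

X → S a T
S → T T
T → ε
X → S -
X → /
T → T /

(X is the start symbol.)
To compute FIRST(S), examine every production with S on the left-hand side, reading each right-hand side left to right until a non-nullable symbol is reached.

FIRST sets of the other non-terminals involved (by the same procedure, iterated to a fixed point):
  FIRST(T) = { '/', ε }

From S → T T:
  - T is a non-terminal: add FIRST(T) \ {ε} = { '/' }
    T is nullable, so continue to the next symbol
  - T is a non-terminal: add FIRST(T) \ {ε} = { '/' }
    T is nullable and nothing follows, so the whole right-hand side can vanish: ε ∈ FIRST(S)

Collecting: FIRST(S) = { '/', ε }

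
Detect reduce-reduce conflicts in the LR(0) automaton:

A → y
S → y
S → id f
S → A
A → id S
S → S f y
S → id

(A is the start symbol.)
Yes — I7: [A → y .] vs [S → y .]

Augment with A' → A and build the canonical LR(0) collection (I0 = CLOSURE({[A' → . A]}), then GOTO on every symbol after a dot until no new states appear). It has 11 states:
  I0: { [A → . id S], [A → . y], [A' → . A] }  — shift
  I1: { [A' → A .] }  — accept
  I2: { [A → . id S], [A → . y], [A → id . S], [S → . A], [S → . S f y], [S → . id f], [S → . id], [S → . y] }  — shift
  I3: { [A → y .] }  — reduce
  I4: { [S → A .] }  — reduce
  I5: { [A → id S .], [S → S . f y] }  — shift, reduce
  I6: { [A → . id S], [A → . y], [A → id . S], [S → . A], [S → . S f y], [S → . id f], [S → . id], [S → . y], [S → id . f], [S → id .] }  — shift, reduce
  I7: { [A → y .], [S → y .] }  — 2 reduces
  I8: { [S → id f .] }  — reduce
  I9: { [S → S f . y] }  — shift
  I10: { [S → S f y .] }  — reduce

I7 contains complete items [A → y .], [S → y .] — reduce-reduce conflict.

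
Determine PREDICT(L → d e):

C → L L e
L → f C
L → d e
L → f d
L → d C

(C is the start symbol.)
PREDICT(L → d e) = (FIRST(RHS) \ {ε}) ∪ (FOLLOW(L) if ε ∈ FIRST(RHS), i.e. RHS ⇒* ε)
FIRST(d e) = { 'd' }
ε ∉ FIRST(d e), so FOLLOW(L) is not added.
PREDICT(L → d e) = { 'd' }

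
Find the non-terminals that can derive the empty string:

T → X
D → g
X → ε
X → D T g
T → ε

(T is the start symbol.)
{ 'T', 'X' }

A non-terminal is nullable if it can derive ε (the empty string): either it has an ε-production, or it has a production whose right-hand side consists entirely of nullable non-terminals.

ε-productions: X → ε, T → ε
So X, T are immediately nullable.
No further non-terminal can be added: every production for the remaining non-terminals contains a terminal or a non-nullable non-terminal.
Nullable = { 'T', 'X' }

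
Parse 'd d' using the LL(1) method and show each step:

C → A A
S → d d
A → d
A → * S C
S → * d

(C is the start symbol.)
Stack is shown with the top on the left.

Stack  Input  Action
--------------------
C $    d d $  output C → A A
A A $  d d $  output A → d
d A $  d d $  match 'd'
A $    d $    output A → d
d $    d $    match 'd'
$      $      accept

The string is accepted.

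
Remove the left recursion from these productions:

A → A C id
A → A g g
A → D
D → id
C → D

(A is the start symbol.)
A → D A'
A' → C id A'
A' → g g A'
A' → ε
D → id
C → D

A is directly left-recursive. The standard transformation for
  A → A α₁ | ... | A α_m | β₁ | ... | β_n
is
  A  → β₁ A' | ... | β_n A'
  A' → α₁ A' | ... | α_m A' | ε

A → D becomes A → D A'
A → A C id becomes A' → C id A'
A → A g g becomes A' → g g A'
Add A' → ε

Productions for other non-terminals are unchanged:
  D → id
  C → D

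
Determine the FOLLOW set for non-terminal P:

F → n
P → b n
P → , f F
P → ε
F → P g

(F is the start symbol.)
{ 'g' }

To compute FOLLOW(P), find every occurrence of P on a right-hand side N → α P β: add FIRST(β) \ {ε}, and if β is empty or nullable also add FOLLOW(N). Iterate to a fixed point.

In F → P g: P is followed by g, add FIRST(g) \ {ε} = { 'g' }

Taking the union: FOLLOW(P) = { 'g' }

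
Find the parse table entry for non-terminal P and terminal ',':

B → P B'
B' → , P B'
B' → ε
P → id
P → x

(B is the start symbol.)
Empty (error entry)

To find M[P, ','], we find productions for P where ',' is in the predict set (PREDICT(N → α) = (FIRST(α) \ {ε}) ∪ (FOLLOW(N) if α ⇒* ε)).

P → id: PREDICT = { 'id' }
P → x: PREDICT = { 'x' }

M[P, ','] is empty (no production applies)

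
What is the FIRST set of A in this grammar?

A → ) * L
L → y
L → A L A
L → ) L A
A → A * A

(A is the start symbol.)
{ ')' }

From A → ) * L:
  - ')' is a terminal: add ')' and stop
From A → A * A:
  - A is the symbol being defined: contributes nothing new
    A is not nullable, so stop

Collecting: FIRST(A) = { ')' }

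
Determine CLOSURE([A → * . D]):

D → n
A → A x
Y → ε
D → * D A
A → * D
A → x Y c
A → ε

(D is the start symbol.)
To compute CLOSURE, for each item [A → α.Bβ] where B is a non-terminal, add [B → .γ] for all productions B → γ; repeat for the newly added items until nothing changes.

Start with: [A → * . D]
  [A → * . D] has the dot before D: add [D → . n], [D → . * D A]
No further items can be added.

CLOSURE = { [A → * . D], [D → . * D A], [D → . n] }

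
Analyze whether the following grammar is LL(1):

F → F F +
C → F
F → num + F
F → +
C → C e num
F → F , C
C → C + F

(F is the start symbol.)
Relevant sets:
  FIRST(F) = { '+', 'num' }
  FIRST(C) = { '+', 'num' }

For F:
  PREDICT(F → F F '+') = { '+', 'num' }
  PREDICT(F → num '+' F) = { 'num' }
  PREDICT(F → '+') = { '+' }
  PREDICT(F → F ',' C) = { '+', 'num' }
For C:
  PREDICT(C → F) = { '+', 'num' }
  PREDICT(C → C e num) = { '+', 'num' }
  PREDICT(C → C '+' F) = { '+', 'num' }

Conflict found: Predict set conflict for F: { 'num' }
The grammar is NOT LL(1).

Answer: No. Predict set conflict for F: { 'num' }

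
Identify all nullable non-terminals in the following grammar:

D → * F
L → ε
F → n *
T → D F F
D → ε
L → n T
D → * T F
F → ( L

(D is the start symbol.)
{ 'D', 'L' }

A non-terminal is nullable if it can derive ε (the empty string): either it has an ε-production, or it has a production whose right-hand side consists entirely of nullable non-terminals.

ε-productions: L → ε, D → ε
So L, D are immediately nullable.
No further non-terminal can be added: every production for the remaining non-terminals contains a terminal or a non-nullable non-terminal.
Nullable = { 'D', 'L' }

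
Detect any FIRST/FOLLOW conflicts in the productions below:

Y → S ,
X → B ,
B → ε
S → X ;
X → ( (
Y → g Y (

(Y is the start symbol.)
No FIRST/FOLLOW conflicts.

A FIRST/FOLLOW conflict occurs when a non-terminal N has a nullable alternative N → β (β ⇒* ε) and another alternative N → α with FIRST(α) ∩ FOLLOW(N) ≠ ∅: on such a lookahead the parser cannot decide between expanding α and letting N vanish via β.

Nullable non-terminals: B.
B has a nullable alternative but only one production, so nothing to check.

S, X, Y have no nullable alternative, so no FIRST/FOLLOW check is needed there.

No FIRST/FOLLOW conflicts found.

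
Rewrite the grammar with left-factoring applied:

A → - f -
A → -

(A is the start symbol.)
A → - A'
A' → f -
A' → ε

Left-factoring transforms A → αβ₁ | αβ₂ into A → αA' and A' → β₁ | β₂
(α is the longest common prefix among the alternatives). Repeat until
no nonterminal has two alternatives with a common prefix.

Round 1: A has alternatives sharing prefix '-'. Introduce A': A → - A'
  Add: A' → f -
  Add: A' → ε

No remaining common prefixes — done.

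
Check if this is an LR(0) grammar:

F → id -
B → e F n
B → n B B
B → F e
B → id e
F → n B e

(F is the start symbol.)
No. Shift-reduce conflict between [F → n B e .] and [F → . id -]

Augment with F' → F and build the canonical LR(0) collection (I0 = CLOSURE({[F' → . F]}), then GOTO on every symbol after a dot until no new states appear). It has 18 states:
  I0: { [F → . id -], [F → . n B e], [F' → . F] }  — shift
  I1: { [F' → F .] }  — accept
  I2: { [F → id . -] }  — shift
  I3: { [B → . F e], [B → . e F n], [B → . id e], [B → . n B B], [F → . id -], [F → . n B e], [F → n . B e] }  — shift
  I4: { [F → n B . e] }  — shift
  I5: { [B → F . e] }  — shift
  I6: { [B → e . F n], [F → . id -], [F → . n B e] }  — shift
  I7: { [B → id . e], [F → id . -] }  — shift
  I8: { [B → . F e], [B → . e F n], [B → . id e], [B → . n B B], [B → n . B B], [F → . id -], [F → . n B e], [F → n . B e] }  — shift
  I9: { [B → . F e], [B → . e F n], [B → . id e], [B → . n B B], [B → n B . B], [F → . id -], [F → . n B e], [F → n B . e] }  — shift
  I10: { [B → n B B .] }  — reduce
  I11: { [B → e . F n], [F → . id -], [F → . n B e], [F → n B e .] }  — shift, reduce
  I12: { [B → e F . n] }  — shift
  I13: { [B → e F n .] }  — reduce
  I14: { [F → id - .] }  — reduce
  I15: { [B → id e .] }  — reduce
  I16: { [B → F e .] }  — reduce
  I17: { [F → n B e .] }  — reduce

Conflict in state I11:
  Shift-reduce conflict between [F → n B e .] and [F → . id -]
So the grammar is NOT LR(0).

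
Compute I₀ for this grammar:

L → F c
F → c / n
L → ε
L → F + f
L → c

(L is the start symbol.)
First, augment the grammar with L' → L
I₀ = CLOSURE({ [L' → . L] }):
  [L' → . L] has the dot before L: add [L → . F c], [L → .], [L → . F + f], [L → . c]
  [L → . F c] has the dot before F: add [F → . c / n]
No further items can be added.

I₀ = { [F → . c / n], [L → . F + f], [L → . F c], [L → . c], [L → .], [L' → . L] }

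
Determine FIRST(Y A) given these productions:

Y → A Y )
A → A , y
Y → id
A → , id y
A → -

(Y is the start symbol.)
FIRST sets of the non-terminals involved (from the grammar, by fixed-point iteration):
  FIRST(Y) = { ',', '-', 'id' }

To compute FIRST(Y A), process the symbols left to right:
Symbol Y is a non-terminal. Add FIRST(Y) \ {ε} = { ',', '-', 'id' }
Y is not nullable (ε ∉ FIRST(Y)), so stop here.
FIRST(Y A) = { ',', '-', 'id' }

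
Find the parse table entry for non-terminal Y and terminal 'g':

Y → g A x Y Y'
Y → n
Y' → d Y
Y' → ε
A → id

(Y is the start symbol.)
To find M[Y, 'g'], we find productions for Y where 'g' is in the predict set (PREDICT(N → α) = (FIRST(α) \ {ε}) ∪ (FOLLOW(N) if α ⇒* ε)).

Y → g A x Y Y': PREDICT = { 'g' }
  'g' is in predict set, so this production goes in M[Y, 'g']
Y → n: PREDICT = { 'n' }

M[Y, 'g'] = Y → g A x Y Y'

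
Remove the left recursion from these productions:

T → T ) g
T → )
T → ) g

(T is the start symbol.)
T → ) T'
T → ) g T'
T' → ) g T'
T' → ε

T is directly left-recursive. The standard transformation for
  A → A α₁ | ... | A α_m | β₁ | ... | β_n
is
  A  → β₁ A' | ... | β_n A'
  A' → α₁ A' | ... | α_m A' | ε

T → ) becomes T → ) T'
T → ) g becomes T → ) g T'
T → T ) g becomes T' → ) g T'
Add T' → ε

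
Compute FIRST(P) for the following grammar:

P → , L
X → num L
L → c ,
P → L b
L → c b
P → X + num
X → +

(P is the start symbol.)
To compute FIRST(P), examine every production with P on the left-hand side, reading each right-hand side left to right until a non-nullable symbol is reached.

FIRST sets of the other non-terminals involved (by the same procedure, iterated to a fixed point):
  FIRST(L) = { 'c' }
  FIRST(X) = { '+', 'num' }

From P → , L:
  - ',' is a terminal: add ',' and stop
From P → L b:
  - L is a non-terminal: add FIRST(L) \ {ε} = { 'c' }
    L is not nullable, so stop
From P → X + num:
  - X is a non-terminal: add FIRST(X) \ {ε} = { '+', 'num' }
    X is not nullable, so stop

Collecting: FIRST(P) = { '+', ',', 'c', 'num' }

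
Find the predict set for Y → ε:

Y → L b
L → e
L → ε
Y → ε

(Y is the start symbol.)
{ $ }

PREDICT(Y → ε) = (FIRST(RHS) \ {ε}) ∪ (FOLLOW(Y) if ε ∈ FIRST(RHS), i.e. RHS ⇒* ε)
The right-hand side is ε (FIRST(ε) = { ε }), so the predict set is FOLLOW(Y) = { $ }
PREDICT(Y → ε) = { $ }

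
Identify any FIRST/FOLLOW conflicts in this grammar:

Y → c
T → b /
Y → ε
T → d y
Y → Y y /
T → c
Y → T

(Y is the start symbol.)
Yes. Y → Y y '/' with FOLLOW(Y) on { 'y' }

A FIRST/FOLLOW conflict occurs when a non-terminal N has a nullable alternative N → β (β ⇒* ε) and another alternative N → α with FIRST(α) ∩ FOLLOW(N) ≠ ∅: on such a lookahead the parser cannot decide between expanding α and letting N vanish via β.

Nullable non-terminals: Y.
FIRST sets used below: FIRST(Y) = { 'b', 'c', 'd', 'y', ε }, FIRST(T) = { 'b', 'c', 'd' }

Y: nullable alternative(s) Y → ε; FOLLOW(Y) = { $, 'y' }
  Y → c: FIRST \ {ε} = { 'c' } — disjoint from FOLLOW(Y)
  Y → ε: FIRST \ {ε} = { } — this is the only nullable alternative, skip
  Y → Y y /: FIRST \ {ε} = { 'b', 'c', 'd', 'y' } — overlaps FOLLOW(Y) on { 'y' }: CONFLICT
  Y → T: FIRST \ {ε} = { 'b', 'c', 'd' } — disjoint from FOLLOW(Y)

T has no nullable alternative, so no FIRST/FOLLOW check is needed there.

So the grammar has 1 FIRST/FOLLOW conflict (marked CONFLICT above).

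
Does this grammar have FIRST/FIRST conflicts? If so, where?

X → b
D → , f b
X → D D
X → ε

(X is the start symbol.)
No FIRST/FIRST conflicts.

A FIRST/FIRST conflict occurs when two productions N → α and N → β for the same non-terminal have FIRST(α) ∩ FIRST(β) ≠ ∅ (with ε ∈ FIRST of a nullable right-hand side, so two nullable alternatives also conflict).

FIRST sets of the non-terminals at (or reachable through a nullable prefix from) the front of some alternative:
  FIRST(D) = { ',' }

Productions for X:
  X → b: FIRST = { 'b' }
  X → D D: FIRST = { ',' }
  X → ε: FIRST = { ε }
D has only one production, so no FIRST/FIRST conflict is possible there.

All alternatives of each non-terminal have pairwise disjoint FIRST sets.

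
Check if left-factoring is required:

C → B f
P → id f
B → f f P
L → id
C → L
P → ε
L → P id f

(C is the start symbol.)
No, left-factoring is not needed

Left-factoring is needed when two productions for the same non-terminal
share a common prefix on the right-hand side.

Productions for C:
  C → B f
  C → L
Productions for P:
  P → id f
  P → ε
Productions for L:
  L → id
  L → P id f

No common prefixes found.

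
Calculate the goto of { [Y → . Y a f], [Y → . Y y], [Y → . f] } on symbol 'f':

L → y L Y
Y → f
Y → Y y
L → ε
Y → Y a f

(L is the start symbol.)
{ [Y → f .] }

GOTO(I, 'f') = CLOSURE({ [A → αX.β] : [A → α.Xβ] ∈ I, X = 'f' })

Items with dot before 'f', with the dot advanced:
  [Y → . f] → [Y → f .]
Closure adds nothing (no advanced item has the dot before a non-terminal).

GOTO = { [Y → f .] }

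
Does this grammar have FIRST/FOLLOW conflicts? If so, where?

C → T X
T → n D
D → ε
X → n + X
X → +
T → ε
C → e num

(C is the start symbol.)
A FIRST/FOLLOW conflict occurs when a non-terminal N has a nullable alternative N → β (β ⇒* ε) and another alternative N → α with FIRST(α) ∩ FOLLOW(N) ≠ ∅: on such a lookahead the parser cannot decide between expanding α and letting N vanish via β.

Nullable non-terminals: D, T.
D has a nullable alternative but only one production, so nothing to check.

T: nullable alternative(s) T → ε; FOLLOW(T) = { '+', 'n' }
  T → n D: FIRST \ {ε} = { 'n' } — overlaps FOLLOW(T) on { 'n' }: CONFLICT
  T → ε: FIRST \ {ε} = { } — this is the only nullable alternative, skip

C, X have no nullable alternative, so no FIRST/FOLLOW check is needed there.

So the grammar has 1 FIRST/FOLLOW conflict (marked CONFLICT above).

Answer: Yes. T → n D with FOLLOW(T) on { 'n' }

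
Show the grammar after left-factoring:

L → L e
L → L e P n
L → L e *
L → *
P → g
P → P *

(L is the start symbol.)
Left-factoring transforms A → αβ₁ | αβ₂ into A → αA' and A' → β₁ | β₂
(α is the longest common prefix among the alternatives). Repeat until
no nonterminal has two alternatives with a common prefix.

Round 1: L has alternatives sharing prefix 'L e'. Introduce L': L → L e L'
  Add: L' → ε
  Add: L' → P n
  Add: L' → *

No remaining common prefixes — done.

Resulting grammar:
L → L e L'
L' → ε
L' → P n
L' → *
L → *
P → g
P → P *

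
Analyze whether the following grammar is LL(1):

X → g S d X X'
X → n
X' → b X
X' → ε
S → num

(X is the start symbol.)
Relevant sets:
  FOLLOW(X') = { $, 'b' }

For X:
  PREDICT(X → g S d X X') = { 'g' }
  PREDICT(X → n) = { 'n' }
For X':
  PREDICT(X' → b X) = { 'b' }
  PREDICT(X' → ε) = { $, 'b' }
S has a single production, so nothing to check there.

Conflict found: Predict set conflict for X': { 'b' }
The grammar is NOT LL(1).

Answer: No. Predict set conflict for X': { 'b' }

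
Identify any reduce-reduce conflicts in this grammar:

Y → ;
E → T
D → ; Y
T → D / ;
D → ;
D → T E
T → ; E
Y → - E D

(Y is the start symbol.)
Yes — I13: [D → ; .] vs [Y → ; .]

A reduce-reduce conflict occurs when an LR(0) state has two complete items [A → α .] and [B → β .] — both call for a reduction, and with no lookahead the parser cannot choose between them.

Augment with Y' → Y and build the canonical LR(0) collection (I0 = CLOSURE({[Y' → . Y]}), then GOTO on every symbol after a dot until no new states appear). It has 16 states:
  I0: { [Y → . - E D], [Y → . ;], [Y' → . Y] }  — shift
  I1: { [D → . ; Y], [D → . ;], [D → . T E], [E → . T], [T → . ; E], [T → . D / ;], [Y → - . E D] }  — shift
  I2: { [Y → ; .] }  — reduce
  I3: { [Y' → Y .] }  — accept
  I4: { [D → . ; Y], [D → . ;], [D → . T E], [D → ; . Y], [D → ; .], [E → . T], [T → . ; E], [T → . D / ;], [T → ; . E], [Y → . - E D], [Y → . ;] }  — shift, reduce
  I5: { [T → D . / ;] }  — shift
  I6: { [D → . ; Y], [D → . ;], [D → . T E], [T → . ; E], [T → . D / ;], [Y → - E . D] }  — shift
  I7: { [D → . ; Y], [D → . ;], [D → . T E], [D → T . E], [E → . T], [E → T .], [T → . ; E], [T → . D / ;] }  — shift, reduce
  I8: { [D → T E .] }  — reduce
  I9: { [T → D . / ;], [Y → - E D .] }  — shift, reduce
  I10: { [D → . ; Y], [D → . ;], [D → . T E], [D → T . E], [E → . T], [T → . ; E], [T → . D / ;] }  — shift
  I11: { [T → D / . ;] }  — shift
  I12: { [T → D / ; .] }  — reduce
  I13: { [D → . ; Y], [D → . ;], [D → . T E], [D → ; . Y], [D → ; .], [E → . T], [T → . ; E], [T → . D / ;], [T → ; . E], [Y → . - E D], [Y → . ;], [Y → ; .] }  — shift, 2 reduces
  I14: { [T → ; E .] }  — reduce
  I15: { [D → ; Y .] }  — reduce

I13 contains complete items [D → ; .], [Y → ; .] — reduce-reduce conflict.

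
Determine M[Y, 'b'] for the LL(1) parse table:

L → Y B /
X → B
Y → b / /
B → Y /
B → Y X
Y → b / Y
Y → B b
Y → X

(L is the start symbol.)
To find M[Y, 'b'], we find productions for Y where 'b' is in the predict set (PREDICT(N → α) = (FIRST(α) \ {ε}) ∪ (FOLLOW(N) if α ⇒* ε)).

Relevant sets:
  FIRST(B) = { 'b' }
  FIRST(X) = { 'b' }

Y → b / /: PREDICT = { 'b' }
  'b' is in predict set, so this production goes in M[Y, 'b']
Y → b / Y: PREDICT = { 'b' }
  'b' is in predict set, so this production goes in M[Y, 'b']
Y → B b: PREDICT = { 'b' }
  'b' is in predict set, so this production goes in M[Y, 'b']
Y → X: PREDICT = { 'b' }
  'b' is in predict set, so this production goes in M[Y, 'b']

M[Y, 'b'] = Y → b / /, Y → b / Y, Y → B b, Y → X  (a multiply-defined cell — the grammar is not LL(1))

Answer: Y → b / /, Y → b / Y, Y → B b, Y → X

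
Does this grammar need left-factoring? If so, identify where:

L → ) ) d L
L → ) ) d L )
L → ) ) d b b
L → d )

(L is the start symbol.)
Yes, L has productions with common prefix ') ) d'

Left-factoring is needed when two productions for the same non-terminal
share a common prefix on the right-hand side.

Productions for L:
  L → ) ) d L
  L → ) ) d L )
  L → ) ) d b b
  L → d )

Found common prefix ') ) d' in productions for L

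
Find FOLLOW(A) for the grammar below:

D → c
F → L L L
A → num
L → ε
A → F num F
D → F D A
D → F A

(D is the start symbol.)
To compute FOLLOW(A), find every occurrence of A on a right-hand side N → α A β: add FIRST(β) \ {ε}, and if β is empty or nullable also add FOLLOW(N). Iterate to a fixed point.

In D → F D A: A is at the end, add FOLLOW(D)
In D → F A: A is at the end, add FOLLOW(D)

The FOLLOW sets referred to above (computed the same way, to a fixed point):
  FOLLOW(D) = { $, 'num' }

Taking the union: FOLLOW(A) = { $, 'num' }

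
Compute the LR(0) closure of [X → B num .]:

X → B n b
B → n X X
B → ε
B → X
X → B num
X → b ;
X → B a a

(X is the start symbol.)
{ [X → B num .] }

To compute CLOSURE, for each item [A → α.Bβ] where B is a non-terminal, add [B → .γ] for all productions B → γ; repeat for the newly added items until nothing changes.

Start with: [X → B num .]
The dot is at the end, so nothing is added.

CLOSURE = { [X → B num .] }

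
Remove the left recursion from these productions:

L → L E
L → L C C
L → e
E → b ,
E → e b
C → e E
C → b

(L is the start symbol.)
L is directly left-recursive. The standard transformation for
  A → A α₁ | ... | A α_m | β₁ | ... | β_n
is
  A  → β₁ A' | ... | β_n A'
  A' → α₁ A' | ... | α_m A' | ε

L → e becomes L → e L'
L → L E becomes L' → E L'
L → L C C becomes L' → C C L'
Add L' → ε

Productions for other non-terminals are unchanged:
  E → b ,
  E → e b
  C → e E
  C → b

Resulting grammar:
L → e L'
L' → E L'
L' → C C L'
L' → ε
E → b ,
E → e b
C → e E
C → b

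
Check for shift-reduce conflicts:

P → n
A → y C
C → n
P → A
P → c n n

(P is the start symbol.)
No shift-reduce conflicts

A shift-reduce conflict occurs when an LR(0) state has both:
  - a complete (reduce) item [A → α .] (dot at the end), and
  - a shift item [B → β . c γ] (dot before a terminal).

Augment with P' → P and build the canonical LR(0) collection (I0 = CLOSURE({[P' → . P]}), then GOTO on every symbol after a dot until no new states appear). It has 10 states:
  I0: { [A → . y C], [P → . A], [P → . c n n], [P → . n], [P' → . P] }  — shift
  I1: { [P → A .] }  — reduce
  I2: { [P' → P .] }  — accept
  I3: { [P → c . n n] }  — shift
  I4: { [P → n .] }  — reduce
  I5: { [A → y . C], [C → . n] }  — shift
  I6: { [A → y C .] }  — reduce
  I7: { [C → n .] }  — reduce
  I8: { [P → c n . n] }  — shift
  I9: { [P → c n n .] }  — reduce

No state contains both a complete item and a shift item.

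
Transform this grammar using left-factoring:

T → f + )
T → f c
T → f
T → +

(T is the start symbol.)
Left-factoring transforms A → αβ₁ | αβ₂ into A → αA' and A' → β₁ | β₂
(α is the longest common prefix among the alternatives). Repeat until
no nonterminal has two alternatives with a common prefix.

Round 1: T has alternatives sharing prefix 'f'. Introduce T': T → f T'
  Add: T' → + )
  Add: T' → c
  Add: T' → ε

No remaining common prefixes — done.

Resulting grammar:
T → f T'
T' → + )
T' → c
T' → ε
T → +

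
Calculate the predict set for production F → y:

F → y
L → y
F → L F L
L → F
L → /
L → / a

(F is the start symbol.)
PREDICT(F → y) = (FIRST(RHS) \ {ε}) ∪ (FOLLOW(F) if ε ∈ FIRST(RHS), i.e. RHS ⇒* ε)
FIRST(y) = { 'y' }
ε ∉ FIRST(y), so FOLLOW(F) is not added.
PREDICT(F → y) = { 'y' }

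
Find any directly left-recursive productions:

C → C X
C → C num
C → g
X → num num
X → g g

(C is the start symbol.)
C → C X: LEFT RECURSIVE (starts with C)
C → C num: LEFT RECURSIVE (starts with C)
C → g: starts with g
X → num num: starts with num
X → g g: starts with g

The grammar has direct left recursion on: C.

Answer: Yes, C is left-recursive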